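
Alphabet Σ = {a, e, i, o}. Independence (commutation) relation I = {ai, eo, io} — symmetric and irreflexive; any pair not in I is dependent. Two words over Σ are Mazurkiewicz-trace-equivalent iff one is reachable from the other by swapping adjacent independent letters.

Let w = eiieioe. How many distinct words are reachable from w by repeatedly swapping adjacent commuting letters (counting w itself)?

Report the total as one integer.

7

#0=e has no predecessor
#1=i depends on [0:e]
#2=i depends on [1:i]
#3=e depends on [2:i]
#4=i depends on [3:e]
#5=o has no predecessor
#6=e depends on [4:i]
sources: [0:e, 5:o]
N(rest) = Σ N(rest − s) over sources s of rest; N(one piece) = 1:
  size 1 → [5]=1  [6]=1
  size 2 → [4,6]=1  [5,6]=2
  size 3 → [3,4,6]=1  [4,5,6]=3
  size 4 → [2,3,4,6]=1  [3,4,5,6]=4
  size 5 → [1,2,3,4,6]=1  [2,3,4,5,6]=5
  first=0(e) contributes 6
  first=5(o) contributes 1
|[w]| = 7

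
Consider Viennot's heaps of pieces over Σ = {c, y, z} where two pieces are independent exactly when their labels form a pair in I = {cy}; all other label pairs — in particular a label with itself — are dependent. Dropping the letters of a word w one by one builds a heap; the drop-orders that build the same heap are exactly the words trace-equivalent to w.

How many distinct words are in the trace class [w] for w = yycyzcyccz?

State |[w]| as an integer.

drop 0:y onto floor
drop 1:y onto {0:y}
drop 2:c onto floor
drop 3:y onto {1:y}
drop 4:z onto {2:c, 3:y}
drop 5:c onto {4:z}
drop 6:y onto {4:z}
drop 7:c onto {5:c}
drop 8:c onto {7:c}
drop 9:z onto {6:y, 8:c}
ground layer = {0:y, 2:c}
drop-orders for the pieces not yet dropped (sum over which currently-grounded one goes next):
  1 to go: {9} 1
  2 to go: {6,9} 1  {8,9} 1
  3 to go: {6,8,9} 2  {7,8,9} 1
  4 to go: {5,7,8,9} 1  {6,7,8,9} 3
  5 to go: {5,6,7,8,9} 4
  6 to go: {4,5,6,7,8,9} 4
  7 to go: {2,4,5,6,7,8,9} 4  {3,4,5,6,7,8,9} 4
  8 to go: {1,3,4,5,6,7,8,9} 4  {2,3,4,5,6,7,8,9} 8
  if 0:y drops first: 12 orders
  if 2:c drops first: 4 orders
heap linearizations: 16

16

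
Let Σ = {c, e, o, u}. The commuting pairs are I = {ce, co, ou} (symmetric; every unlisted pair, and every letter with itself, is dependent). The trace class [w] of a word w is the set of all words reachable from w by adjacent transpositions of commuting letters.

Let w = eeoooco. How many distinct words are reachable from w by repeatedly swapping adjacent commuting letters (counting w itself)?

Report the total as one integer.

7

drop 0:e onto floor
drop 1:e onto {0:e}
drop 2:o onto {1:e}
drop 3:o onto {2:o}
drop 4:o onto {3:o}
drop 5:c onto floor
drop 6:o onto {4:o}
ground layer = {0:e, 5:c}
drop-orders for the pieces not yet dropped (sum over which currently-grounded one goes next):
  1 to go: {5} 1  {6} 1
  2 to go: {4,6} 1  {5,6} 2
  3 to go: {3,4,6} 1  {4,5,6} 3
  4 to go: {2,3,4,6} 1  {3,4,5,6} 4
  5 to go: {1,2,3,4,6} 1  {2,3,4,5,6} 5
  if 0:e drops first: 6 orders
  if 5:c drops first: 1 orders
heap linearizations: 7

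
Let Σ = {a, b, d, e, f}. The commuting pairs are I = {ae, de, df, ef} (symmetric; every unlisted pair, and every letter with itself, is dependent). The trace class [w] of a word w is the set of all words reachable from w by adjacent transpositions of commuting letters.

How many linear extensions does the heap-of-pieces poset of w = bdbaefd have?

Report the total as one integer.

0(b) covers ∅
1(d) covers 0:b
2(b) covers 1:d
3(a) covers 2:b
4(e) covers 2:b
5(f) covers 3:a
6(d) covers 3:a
floor of heap: 0:b
completions by unplaced set U, small U first (add the entries for U minus each lowest piece of U):
  |U|=1: {4}:1  {5}:1  {6}:1
  |U|=2: {4,5}:2  {4,6}:2  {5,6}:2
  |U|=3: {3,5,6}:2  {4,5,6}:6
  |U|=4: {3,4,5,6}:8
  |U|=5: {2,3,4,5,6}:8
  start at 0(b): 8

8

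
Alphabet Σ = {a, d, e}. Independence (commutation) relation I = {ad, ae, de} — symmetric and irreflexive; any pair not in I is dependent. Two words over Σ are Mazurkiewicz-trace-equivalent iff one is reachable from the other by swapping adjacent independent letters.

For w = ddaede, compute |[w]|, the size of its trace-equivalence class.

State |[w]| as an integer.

60

#0=d has no predecessor
#1=d depends on [0:d]
#2=a has no predecessor
#3=e has no predecessor
#4=d depends on [1:d]
#5=e depends on [3:e]
sources: [0:d, 2:a, 3:e]
N(rest) = Σ N(rest − s) over sources s of rest; N(one piece) = 1:
  size 1 → [2]=1  [4]=1  [5]=1
  size 2 → [1,4]=1  [2,4]=2  [2,5]=2  [3,5]=1  [4,5]=2
  size 3 → [0,1,4]=1  [1,2,4]=3  [1,4,5]=3  [2,3,5]=3  [2,4,5]=6  [3,4,5]=3
  size 4 → [0,1,2,4]=4  [0,1,4,5]=4  [1,2,4,5]=12  [1,3,4,5]=6  [2,3,4,5]=12
  first=0(d) contributes 30
  first=2(a) contributes 10
  first=3(e) contributes 20
|[w]| = 60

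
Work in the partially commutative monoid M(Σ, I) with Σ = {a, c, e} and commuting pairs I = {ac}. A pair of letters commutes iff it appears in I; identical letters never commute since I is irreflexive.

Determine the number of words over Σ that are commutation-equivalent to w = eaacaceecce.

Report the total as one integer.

#0=e has no predecessor
#1=a depends on [0:e]
#2=a depends on [1:a]
#3=c depends on [0:e]
#4=a depends on [2:a]
#5=c depends on [3:c]
#6=e depends on [4:a, 5:c]
#7=e depends on [6:e]
#8=c depends on [7:e]
#9=c depends on [8:c]
#10=e depends on [9:c]
sources: [0:e]
N(rest) = Σ N(rest − s) over sources s of rest; N(one piece) = 1:
  size 1 → [10]=1
  size 2 → [9,10]=1
  size 3 → [8,9,10]=1
  size 4 → [7,8,9,10]=1
  size 5 → [6,7,8,9,10]=1
  size 6 → [4,6,7,8,9,10]=1  [5,6,7,8,9,10]=1
  size 7 → [2,4,6,7,8,9,10]=1  [3,5,6,7,8,9,10]=1  [4,5,6,7,8,9,10]=2
  size 8 → [1,2,4,6,7,8,9,10]=1  [2,4,5,6,7,8,9,10]=3  [3,4,5,6,7,8,9,10]=3
  size 9 → [1,2,4,5,6,7,8,9,10]=4  [2,3,4,5,6,7,8,9,10]=6
  first=0(e) contributes 10

10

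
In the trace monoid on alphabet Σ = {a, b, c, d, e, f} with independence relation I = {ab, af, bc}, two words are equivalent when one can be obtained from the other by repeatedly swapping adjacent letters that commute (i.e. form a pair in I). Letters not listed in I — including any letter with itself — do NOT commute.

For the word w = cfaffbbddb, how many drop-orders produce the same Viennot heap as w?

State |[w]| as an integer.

6

0(c) covers ∅
1(f) covers 0:c
2(a) covers 0:c
3(f) covers 1:f
4(f) covers 3:f
5(b) covers 4:f
6(b) covers 5:b
7(d) covers 2:a, 6:b
8(d) covers 7:d
9(b) covers 8:d
floor of heap: 0:c
completions by unplaced set U, small U first (add the entries for U minus each lowest piece of U):
  |U|=1: {9}:1
  |U|=2: {8,9}:1
  |U|=3: {7,8,9}:1
  |U|=4: {2,7,8,9}:1  {6,7,8,9}:1
  |U|=5: {2,6,7,8,9}:2  {5,6,7,8,9}:1
  |U|=6: {2,5,6,7,8,9}:3  {4,5,6,7,8,9}:1
  |U|=7: {2,4,5,6,7,8,9}:4  {3,4,5,6,7,8,9}:1
  |U|=8: {1,3,4,5,6,7,8,9}:1  {2,3,4,5,6,7,8,9}:5
  start at 0(c): 6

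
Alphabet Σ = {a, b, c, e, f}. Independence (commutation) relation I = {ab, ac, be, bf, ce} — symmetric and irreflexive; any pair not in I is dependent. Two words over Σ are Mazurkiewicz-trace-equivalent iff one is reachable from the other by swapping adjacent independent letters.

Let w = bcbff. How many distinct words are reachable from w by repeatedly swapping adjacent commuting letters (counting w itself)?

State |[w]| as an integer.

piece 0:b — minimal
piece 1:c rests on {0:b}
piece 2:b rests on {1:c}
piece 3:f rests on {1:c}
piece 4:f rests on {3:f}
minimal pieces: {0:b}
ways to finish when only these pieces remain (= sum over removing one remaining piece with nothing left below it):
  1 left: {2}→1  {4}→1
  2 left: {2,4}→2  {3,4}→1
  3 left: {2,3,4}→3
  placing 0:b first → 3 extensions

3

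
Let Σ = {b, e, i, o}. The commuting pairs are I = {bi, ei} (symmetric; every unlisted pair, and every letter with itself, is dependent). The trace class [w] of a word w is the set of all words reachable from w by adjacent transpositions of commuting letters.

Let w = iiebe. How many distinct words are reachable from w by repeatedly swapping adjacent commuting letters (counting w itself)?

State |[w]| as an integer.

drop 0:i onto floor
drop 1:i onto {0:i}
drop 2:e onto floor
drop 3:b onto {2:e}
drop 4:e onto {3:b}
ground layer = {0:i, 2:e}
drop-orders for the pieces not yet dropped (sum over which currently-grounded one goes next):
  1 to go: {1} 1  {4} 1
  2 to go: {0,1} 1  {1,4} 2  {3,4} 1
  3 to go: {0,1,4} 3  {1,3,4} 3  {2,3,4} 1
  if 0:i drops first: 4 orders
  if 2:e drops first: 6 orders
heap linearizations: 10

10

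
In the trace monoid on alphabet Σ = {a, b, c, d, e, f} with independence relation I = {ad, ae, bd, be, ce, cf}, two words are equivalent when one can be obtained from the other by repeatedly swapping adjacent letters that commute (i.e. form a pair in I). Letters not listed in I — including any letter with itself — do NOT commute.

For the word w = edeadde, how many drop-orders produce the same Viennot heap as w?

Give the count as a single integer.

drop 0:e onto floor
drop 1:d onto {0:e}
drop 2:e onto {1:d}
drop 3:a onto floor
drop 4:d onto {2:e}
drop 5:d onto {4:d}
drop 6:e onto {5:d}
ground layer = {0:e, 3:a}
drop-orders for the pieces not yet dropped (sum over which currently-grounded one goes next):
  1 to go: {3} 1  {6} 1
  2 to go: {3,6} 2  {5,6} 1
  3 to go: {3,5,6} 3  {4,5,6} 1
  4 to go: {2,4,5,6} 1  {3,4,5,6} 4
  5 to go: {1,2,4,5,6} 1  {2,3,4,5,6} 5
  if 0:e drops first: 6 orders
  if 3:a drops first: 1 orders
heap linearizations: 7

7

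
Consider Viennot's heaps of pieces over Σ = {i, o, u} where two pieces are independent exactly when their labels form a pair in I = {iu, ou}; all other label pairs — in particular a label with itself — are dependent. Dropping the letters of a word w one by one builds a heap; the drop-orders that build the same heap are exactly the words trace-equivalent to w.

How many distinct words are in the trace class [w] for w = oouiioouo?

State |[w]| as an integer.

#0=o has no predecessor
#1=o depends on [0:o]
#2=u has no predecessor
#3=i depends on [1:o]
#4=i depends on [3:i]
#5=o depends on [4:i]
#6=o depends on [5:o]
#7=u depends on [2:u]
#8=o depends on [6:o]
sources: [0:o, 2:u]
N(rest) = Σ N(rest − s) over sources s of rest; N(one piece) = 1:
  size 1 → [7]=1  [8]=1
  size 2 → [2,7]=1  [6,8]=1  [7,8]=2
  size 3 → [2,7,8]=3  [5,6,8]=1  [6,7,8]=3
  size 4 → [2,6,7,8]=6  [4,5,6,8]=1  [5,6,7,8]=4
  size 5 → [2,5,6,7,8]=10  [3,4,5,6,8]=1  [4,5,6,7,8]=5
  size 6 → [1,3,4,5,6,8]=1  [2,4,5,6,7,8]=15  [3,4,5,6,7,8]=6
  size 7 → [0,1,3,4,5,6,8]=1  [1,3,4,5,6,7,8]=7  [2,3,4,5,6,7,8]=21
  first=0(o) contributes 28
  first=2(u) contributes 8
|[w]| = 36

36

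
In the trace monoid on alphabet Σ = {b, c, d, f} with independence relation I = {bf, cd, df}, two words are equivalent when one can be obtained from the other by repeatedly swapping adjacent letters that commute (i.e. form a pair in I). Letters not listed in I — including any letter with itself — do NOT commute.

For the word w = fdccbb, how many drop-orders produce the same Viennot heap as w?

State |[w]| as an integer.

4

0(f) covers ∅
1(d) covers ∅
2(c) covers 0:f
3(c) covers 2:c
4(b) covers 1:d, 3:c
5(b) covers 4:b
floor of heap: 0:f, 1:d
completions by unplaced set U, small U first (add the entries for U minus each lowest piece of U):
  |U|=1: {5}:1
  |U|=2: {4,5}:1
  |U|=3: {1,4,5}:1  {3,4,5}:1
  |U|=4: {1,3,4,5}:2  {2,3,4,5}:1
  start at 0(f): 3
  start at 1(d): 1
sum over floor = 4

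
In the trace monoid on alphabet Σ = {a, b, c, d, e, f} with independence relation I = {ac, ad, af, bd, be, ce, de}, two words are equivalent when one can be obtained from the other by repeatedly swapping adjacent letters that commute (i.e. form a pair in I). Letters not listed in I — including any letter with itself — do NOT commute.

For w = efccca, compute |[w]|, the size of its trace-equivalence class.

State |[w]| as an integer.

piece 0:e — minimal
piece 1:f rests on {0:e}
piece 2:c rests on {1:f}
piece 3:c rests on {2:c}
piece 4:c rests on {3:c}
piece 5:a rests on {0:e}
minimal pieces: {0:e}
ways to finish when only these pieces remain (= sum over removing one remaining piece with nothing left below it):
  1 left: {4}→1  {5}→1
  2 left: {3,4}→1  {4,5}→2
  3 left: {2,3,4}→1  {3,4,5}→3
  4 left: {1,2,3,4}→1  {2,3,4,5}→4
  placing 0:e first → 5 extensions

5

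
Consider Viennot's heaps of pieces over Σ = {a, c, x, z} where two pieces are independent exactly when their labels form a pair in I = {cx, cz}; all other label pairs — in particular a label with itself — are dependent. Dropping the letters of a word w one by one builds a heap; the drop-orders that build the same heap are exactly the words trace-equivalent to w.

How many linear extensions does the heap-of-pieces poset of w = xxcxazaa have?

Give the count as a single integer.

4

drop 0:x onto floor
drop 1:x onto {0:x}
drop 2:c onto floor
drop 3:x onto {1:x}
drop 4:a onto {2:c, 3:x}
drop 5:z onto {4:a}
drop 6:a onto {5:z}
drop 7:a onto {6:a}
ground layer = {0:x, 2:c}
drop-orders for the pieces not yet dropped (sum over which currently-grounded one goes next):
  1 to go: {7} 1
  2 to go: {6,7} 1
  3 to go: {5,6,7} 1
  4 to go: {4,5,6,7} 1
  5 to go: {2,4,5,6,7} 1  {3,4,5,6,7} 1
  6 to go: {1,3,4,5,6,7} 1  {2,3,4,5,6,7} 2
  if 0:x drops first: 3 orders
  if 2:c drops first: 1 orders
heap linearizations: 4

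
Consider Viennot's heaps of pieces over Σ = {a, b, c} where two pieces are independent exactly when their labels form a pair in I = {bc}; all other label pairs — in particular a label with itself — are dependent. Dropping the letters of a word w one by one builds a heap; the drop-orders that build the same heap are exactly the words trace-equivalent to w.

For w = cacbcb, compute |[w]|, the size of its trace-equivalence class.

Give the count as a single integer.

0(c) covers ∅
1(a) covers 0:c
2(c) covers 1:a
3(b) covers 1:a
4(c) covers 2:c
5(b) covers 3:b
floor of heap: 0:c
completions by unplaced set U, small U first (add the entries for U minus each lowest piece of U):
  |U|=1: {4}:1  {5}:1
  |U|=2: {2,4}:1  {3,5}:1  {4,5}:2
  |U|=3: {2,4,5}:3  {3,4,5}:3
  |U|=4: {2,3,4,5}:6
  start at 0(c): 6

6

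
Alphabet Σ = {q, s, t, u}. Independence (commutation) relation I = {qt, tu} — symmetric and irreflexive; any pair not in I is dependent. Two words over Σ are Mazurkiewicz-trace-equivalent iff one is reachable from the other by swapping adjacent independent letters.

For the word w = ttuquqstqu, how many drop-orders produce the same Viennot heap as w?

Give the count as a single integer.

45

0(t) covers ∅
1(t) covers 0:t
2(u) covers ∅
3(q) covers 2:u
4(u) covers 3:q
5(q) covers 4:u
6(s) covers 1:t, 5:q
7(t) covers 6:s
8(q) covers 6:s
9(u) covers 8:q
floor of heap: 0:t, 2:u
completions by unplaced set U, small U first (add the entries for U minus each lowest piece of U):
  |U|=1: {7}:1  {9}:1
  |U|=2: {7,9}:2  {8,9}:1
  |U|=3: {7,8,9}:3
  |U|=4: {6,7,8,9}:3
  |U|=5: {1,6,7,8,9}:3  {5,6,7,8,9}:3
  |U|=6: {0,1,6,7,8,9}:3  {1,5,6,7,8,9}:6  {4,5,6,7,8,9}:3
  |U|=7: {0,1,5,6,7,8,9}:9  {1,4,5,6,7,8,9}:9  {3,4,5,6,7,8,9}:3
  |U|=8: {0,1,4,5,6,7,8,9}:18  {1,3,4,5,6,7,8,9}:12  {2,3,4,5,6,7,8,9}:3
  start at 0(t): 15
  start at 2(u): 30
sum over floor = 45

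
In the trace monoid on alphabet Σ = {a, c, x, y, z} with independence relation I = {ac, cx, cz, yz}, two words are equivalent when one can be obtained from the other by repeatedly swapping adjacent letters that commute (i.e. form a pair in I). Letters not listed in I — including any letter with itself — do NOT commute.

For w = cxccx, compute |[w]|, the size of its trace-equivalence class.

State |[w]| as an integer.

drop 0:c onto floor
drop 1:x onto floor
drop 2:c onto {0:c}
drop 3:c onto {2:c}
drop 4:x onto {1:x}
ground layer = {0:c, 1:x}
drop-orders for the pieces not yet dropped (sum over which currently-grounded one goes next):
  1 to go: {3} 1  {4} 1
  2 to go: {1,4} 1  {2,3} 1  {3,4} 2
  3 to go: {0,2,3} 1  {1,3,4} 3  {2,3,4} 3
  if 0:c drops first: 6 orders
  if 1:x drops first: 4 orders
heap linearizations: 10

10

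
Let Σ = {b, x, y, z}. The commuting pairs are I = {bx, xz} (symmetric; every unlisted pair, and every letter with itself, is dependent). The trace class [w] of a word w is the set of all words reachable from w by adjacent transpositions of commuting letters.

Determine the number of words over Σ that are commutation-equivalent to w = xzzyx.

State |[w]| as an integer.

3

#0=x has no predecessor
#1=z has no predecessor
#2=z depends on [1:z]
#3=y depends on [0:x, 2:z]
#4=x depends on [3:y]
sources: [0:x, 1:z]
N(rest) = Σ N(rest − s) over sources s of rest; N(one piece) = 1:
  size 1 → [4]=1
  size 2 → [3,4]=1
  size 3 → [0,3,4]=1  [2,3,4]=1
  first=0(x) contributes 1
  first=1(z) contributes 2
|[w]| = 3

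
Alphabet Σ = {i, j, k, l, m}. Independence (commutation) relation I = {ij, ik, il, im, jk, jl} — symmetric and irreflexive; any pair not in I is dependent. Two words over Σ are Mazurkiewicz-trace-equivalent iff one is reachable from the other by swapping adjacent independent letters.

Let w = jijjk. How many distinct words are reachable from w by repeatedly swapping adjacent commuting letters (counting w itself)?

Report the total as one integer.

20

#0=j has no predecessor
#1=i has no predecessor
#2=j depends on [0:j]
#3=j depends on [2:j]
#4=k has no predecessor
sources: [0:j, 1:i, 4:k]
N(rest) = Σ N(rest − s) over sources s of rest; N(one piece) = 1:
  size 1 → [1]=1  [3]=1  [4]=1
  size 2 → [1,3]=2  [1,4]=2  [2,3]=1  [3,4]=2
  size 3 → [0,2,3]=1  [1,2,3]=3  [1,3,4]=6  [2,3,4]=3
  first=0(j) contributes 12
  first=1(i) contributes 4
  first=4(k) contributes 4
|[w]| = 20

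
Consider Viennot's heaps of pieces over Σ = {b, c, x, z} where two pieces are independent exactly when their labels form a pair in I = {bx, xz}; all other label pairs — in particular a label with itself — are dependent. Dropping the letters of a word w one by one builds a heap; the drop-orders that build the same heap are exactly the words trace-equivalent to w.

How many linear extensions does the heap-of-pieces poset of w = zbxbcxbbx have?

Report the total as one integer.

0(z) covers ∅
1(b) covers 0:z
2(x) covers ∅
3(b) covers 1:b
4(c) covers 2:x, 3:b
5(x) covers 4:c
6(b) covers 4:c
7(b) covers 6:b
8(x) covers 5:x
floor of heap: 0:z, 2:x
completions by unplaced set U, small U first (add the entries for U minus each lowest piece of U):
  |U|=1: {7}:1  {8}:1
  |U|=2: {5,8}:1  {6,7}:1  {7,8}:2
  |U|=3: {5,7,8}:3  {6,7,8}:3
  |U|=4: {5,6,7,8}:6
  |U|=5: {4,5,6,7,8}:6
  |U|=6: {2,4,5,6,7,8}:6  {3,4,5,6,7,8}:6
  |U|=7: {1,3,4,5,6,7,8}:6  {2,3,4,5,6,7,8}:12
  start at 0(z): 18
  start at 2(x): 6
sum over floor = 24

24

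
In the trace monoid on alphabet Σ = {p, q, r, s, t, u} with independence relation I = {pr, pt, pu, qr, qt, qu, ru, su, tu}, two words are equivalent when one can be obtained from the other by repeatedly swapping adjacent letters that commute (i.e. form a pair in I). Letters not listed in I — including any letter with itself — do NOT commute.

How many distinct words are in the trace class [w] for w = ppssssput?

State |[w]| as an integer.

18

0(p) covers ∅
1(p) covers 0:p
2(s) covers 1:p
3(s) covers 2:s
4(s) covers 3:s
5(s) covers 4:s
6(p) covers 5:s
7(u) covers ∅
8(t) covers 5:s
floor of heap: 0:p, 7:u
completions by unplaced set U, small U first (add the entries for U minus each lowest piece of U):
  |U|=1: {6}:1  {7}:1  {8}:1
  |U|=2: {6,7}:2  {6,8}:2  {7,8}:2
  |U|=3: {5,6,8}:2  {6,7,8}:6
  |U|=4: {4,5,6,8}:2  {5,6,7,8}:8
  |U|=5: {3,4,5,6,8}:2  {4,5,6,7,8}:10
  |U|=6: {2,3,4,5,6,8}:2  {3,4,5,6,7,8}:12
  |U|=7: {1,2,3,4,5,6,8}:2  {2,3,4,5,6,7,8}:14
  start at 0(p): 16
  start at 7(u): 2
sum over floor = 18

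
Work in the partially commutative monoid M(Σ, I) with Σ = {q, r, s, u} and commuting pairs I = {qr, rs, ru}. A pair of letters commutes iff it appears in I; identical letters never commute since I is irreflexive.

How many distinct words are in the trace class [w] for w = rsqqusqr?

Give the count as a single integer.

0(r) covers ∅
1(s) covers ∅
2(q) covers 1:s
3(q) covers 2:q
4(u) covers 3:q
5(s) covers 4:u
6(q) covers 5:s
7(r) covers 0:r
floor of heap: 0:r, 1:s
completions by unplaced set U, small U first (add the entries for U minus each lowest piece of U):
  |U|=1: {6}:1  {7}:1
  |U|=2: {0,7}:1  {5,6}:1  {6,7}:2
  |U|=3: {0,6,7}:3  {4,5,6}:1  {5,6,7}:3
  |U|=4: {0,5,6,7}:6  {3,4,5,6}:1  {4,5,6,7}:4
  |U|=5: {0,4,5,6,7}:10  {2,3,4,5,6}:1  {3,4,5,6,7}:5
  |U|=6: {0,3,4,5,6,7}:15  {1,2,3,4,5,6}:1  {2,3,4,5,6,7}:6
  start at 0(r): 7
  start at 1(s): 21
sum over floor = 28

28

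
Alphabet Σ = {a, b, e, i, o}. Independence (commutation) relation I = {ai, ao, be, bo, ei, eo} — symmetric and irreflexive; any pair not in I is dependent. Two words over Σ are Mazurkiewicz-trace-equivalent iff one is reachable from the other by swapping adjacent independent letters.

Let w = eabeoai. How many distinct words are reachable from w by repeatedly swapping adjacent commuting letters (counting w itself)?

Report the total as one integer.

piece 0:e — minimal
piece 1:a rests on {0:e}
piece 2:b rests on {1:a}
piece 3:e rests on {1:a}
piece 4:o — minimal
piece 5:a rests on {2:b, 3:e}
piece 6:i rests on {2:b, 4:o}
minimal pieces: {0:e, 4:o}
ways to finish when only these pieces remain (= sum over removing one remaining piece with nothing left below it):
  1 left: {5}→1  {6}→1
  2 left: {3,5}→1  {4,6}→1  {5,6}→2
  3 left: {2,5,6}→2  {3,5,6}→3  {4,5,6}→3
  4 left: {2,3,5,6}→5  {2,4,5,6}→5  {3,4,5,6}→6
  5 left: {1,2,3,5,6}→5  {2,3,4,5,6}→16
  placing 0:e first → 21 extensions
  placing 4:o first → 5 extensions
total linear extensions = 26

26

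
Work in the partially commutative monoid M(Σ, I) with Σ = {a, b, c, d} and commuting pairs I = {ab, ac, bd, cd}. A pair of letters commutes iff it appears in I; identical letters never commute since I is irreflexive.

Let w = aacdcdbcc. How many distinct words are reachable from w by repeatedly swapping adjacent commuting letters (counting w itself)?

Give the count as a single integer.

piece 0:a — minimal
piece 1:a rests on {0:a}
piece 2:c — minimal
piece 3:d rests on {1:a}
piece 4:c rests on {2:c}
piece 5:d rests on {3:d}
piece 6:b rests on {4:c}
piece 7:c rests on {6:b}
piece 8:c rests on {7:c}
minimal pieces: {0:a, 2:c}
ways to finish when only these pieces remain (= sum over removing one remaining piece with nothing left below it):
  1 left: {5}→1  {8}→1
  2 left: {3,5}→1  {5,8}→2  {7,8}→1
  3 left: {1,3,5}→1  {3,5,8}→3  {5,7,8}→3  {6,7,8}→1
  4 left: {0,1,3,5}→1  {1,3,5,8}→4  {3,5,7,8}→6  {4,6,7,8}→1  {5,6,7,8}→4
  5 left: {0,1,3,5,8}→5  {1,3,5,7,8}→10  {2,4,6,7,8}→1  {3,5,6,7,8}→10  {4,5,6,7,8}→5
  6 left: {0,1,3,5,7,8}→15  {1,3,5,6,7,8}→20  {2,4,5,6,7,8}→6  {3,4,5,6,7,8}→15
  7 left: {0,1,3,5,6,7,8}→35  {1,3,4,5,6,7,8}→35  {2,3,4,5,6,7,8}→21
  placing 0:a first → 56 extensions
  placing 2:c first → 70 extensions
total linear extensions = 126

126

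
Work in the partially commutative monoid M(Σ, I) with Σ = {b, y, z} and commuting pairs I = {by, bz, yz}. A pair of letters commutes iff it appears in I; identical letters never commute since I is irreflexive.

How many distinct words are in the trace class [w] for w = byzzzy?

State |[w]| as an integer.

60

#0=b has no predecessor
#1=y has no predecessor
#2=z has no predecessor
#3=z depends on [2:z]
#4=z depends on [3:z]
#5=y depends on [1:y]
sources: [0:b, 1:y, 2:z]
N(rest) = Σ N(rest − s) over sources s of rest; N(one piece) = 1:
  size 1 → [0]=1  [4]=1  [5]=1
  size 2 → [0,4]=2  [0,5]=2  [1,5]=1  [3,4]=1  [4,5]=2
  size 3 → [0,1,5]=3  [0,3,4]=3  [0,4,5]=6  [1,4,5]=3  [2,3,4]=1  [3,4,5]=3
  size 4 → [0,1,4,5]=12  [0,2,3,4]=4  [0,3,4,5]=12  [1,3,4,5]=6  [2,3,4,5]=4
  first=0(b) contributes 10
  first=1(y) contributes 20
  first=2(z) contributes 30
|[w]| = 60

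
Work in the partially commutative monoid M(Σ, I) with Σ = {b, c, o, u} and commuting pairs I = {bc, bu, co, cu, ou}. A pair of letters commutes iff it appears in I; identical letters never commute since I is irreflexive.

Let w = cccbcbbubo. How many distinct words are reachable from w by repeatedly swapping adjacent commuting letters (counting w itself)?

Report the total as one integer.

1260

drop 0:c onto floor
drop 1:c onto {0:c}
drop 2:c onto {1:c}
drop 3:b onto floor
drop 4:c onto {2:c}
drop 5:b onto {3:b}
drop 6:b onto {5:b}
drop 7:u onto floor
drop 8:b onto {6:b}
drop 9:o onto {8:b}
ground layer = {0:c, 3:b, 7:u}
drop-orders for the pieces not yet dropped (sum over which currently-grounded one goes next):
  1 to go: {4} 1  {7} 1  {9} 1
  2 to go: {2,4} 1  {4,7} 2  {4,9} 2  {7,9} 2  {8,9} 1
  3 to go: {1,2,4} 1  {2,4,7} 3  {2,4,9} 3  {4,7,9} 6  {4,8,9} 3  {6,8,9} 1  {7,8,9} 3
  4 to go: {0,1,2,4} 1  {1,2,4,7} 4  {1,2,4,9} 4  {2,4,7,9} 12  {2,4,8,9} 6  {4,6,8,9} 4  {4,7,8,9} 12  {5,6,8,9} 1  {6,7,8,9} 4
  5 to go: {0,1,2,4,7} 5  {0,1,2,4,9} 5  {1,2,4,7,9} 20  {1,2,4,8,9} 10  {2,4,6,8,9} 10  {2,4,7,8,9} 30  {3,5,6,8,9} 1  {4,5,6,8,9} 5  {4,6,7,8,9} 20  {5,6,7,8,9} 5
  6 to go: {0,1,2,4,7,9} 30  {0,1,2,4,8,9} 15  {1,2,4,6,8,9} 20  {1,2,4,7,8,9} 60  {2,4,5,6,8,9} 15  {2,4,6,7,8,9} 60  {3,4,5,6,8,9} 6  {3,5,6,7,8,9} 6  {4,5,6,7,8,9} 30
  7 to go: {0,1,2,4,6,8,9} 35  {0,1,2,4,7,8,9} 105  {1,2,4,5,6,8,9} 35  {1,2,4,6,7,8,9} 140  {2,3,4,5,6,8,9} 21  {2,4,5,6,7,8,9} 105  {3,4,5,6,7,8,9} 42
  8 to go: {0,1,2,4,5,6,8,9} 70  {0,1,2,4,6,7,8,9} 280  {1,2,3,4,5,6,8,9} 56  {1,2,4,5,6,7,8,9} 280  {2,3,4,5,6,7,8,9} 168
  if 0:c drops first: 504 orders
  if 3:b drops first: 630 orders
  if 7:u drops first: 126 orders
heap linearizations: 1260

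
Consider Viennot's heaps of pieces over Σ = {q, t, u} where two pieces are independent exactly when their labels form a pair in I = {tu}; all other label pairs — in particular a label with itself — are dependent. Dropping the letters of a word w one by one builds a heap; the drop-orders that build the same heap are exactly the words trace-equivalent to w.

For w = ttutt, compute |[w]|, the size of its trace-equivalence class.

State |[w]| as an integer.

5

piece 0:t — minimal
piece 1:t rests on {0:t}
piece 2:u — minimal
piece 3:t rests on {1:t}
piece 4:t rests on {3:t}
minimal pieces: {0:t, 2:u}
ways to finish when only these pieces remain (= sum over removing one remaining piece with nothing left below it):
  1 left: {2}→1  {4}→1
  2 left: {2,4}→2  {3,4}→1
  3 left: {1,3,4}→1  {2,3,4}→3
  placing 0:t first → 4 extensions
  placing 2:u first → 1 extensions
total linear extensions = 5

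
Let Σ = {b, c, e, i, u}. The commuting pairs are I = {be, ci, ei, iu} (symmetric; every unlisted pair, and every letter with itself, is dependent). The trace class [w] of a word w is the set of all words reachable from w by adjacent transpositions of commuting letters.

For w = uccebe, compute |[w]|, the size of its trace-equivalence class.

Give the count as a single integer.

drop 0:u onto floor
drop 1:c onto {0:u}
drop 2:c onto {1:c}
drop 3:e onto {2:c}
drop 4:b onto {2:c}
drop 5:e onto {3:e}
ground layer = {0:u}
drop-orders for the pieces not yet dropped (sum over which currently-grounded one goes next):
  1 to go: {4} 1  {5} 1
  2 to go: {3,5} 1  {4,5} 2
  3 to go: {3,4,5} 3
  4 to go: {2,3,4,5} 3
  if 0:u drops first: 3 orders

3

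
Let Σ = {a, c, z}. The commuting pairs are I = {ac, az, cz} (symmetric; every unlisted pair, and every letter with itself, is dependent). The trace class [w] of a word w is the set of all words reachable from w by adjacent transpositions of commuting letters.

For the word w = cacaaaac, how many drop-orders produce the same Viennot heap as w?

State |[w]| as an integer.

piece 0:c — minimal
piece 1:a — minimal
piece 2:c rests on {0:c}
piece 3:a rests on {1:a}
piece 4:a rests on {3:a}
piece 5:a rests on {4:a}
piece 6:a rests on {5:a}
piece 7:c rests on {2:c}
minimal pieces: {0:c, 1:a}
ways to finish when only these pieces remain (= sum over removing one remaining piece with nothing left below it):
  1 left: {6}→1  {7}→1
  2 left: {2,7}→1  {5,6}→1  {6,7}→2
  3 left: {0,2,7}→1  {2,6,7}→3  {4,5,6}→1  {5,6,7}→3
  4 left: {0,2,6,7}→4  {2,5,6,7}→6  {3,4,5,6}→1  {4,5,6,7}→4
  5 left: {0,2,5,6,7}→10  {1,3,4,5,6}→1  {2,4,5,6,7}→10  {3,4,5,6,7}→5
  6 left: {0,2,4,5,6,7}→20  {1,3,4,5,6,7}→6  {2,3,4,5,6,7}→15
  placing 0:c first → 21 extensions
  placing 1:a first → 35 extensions
total linear extensions = 56

56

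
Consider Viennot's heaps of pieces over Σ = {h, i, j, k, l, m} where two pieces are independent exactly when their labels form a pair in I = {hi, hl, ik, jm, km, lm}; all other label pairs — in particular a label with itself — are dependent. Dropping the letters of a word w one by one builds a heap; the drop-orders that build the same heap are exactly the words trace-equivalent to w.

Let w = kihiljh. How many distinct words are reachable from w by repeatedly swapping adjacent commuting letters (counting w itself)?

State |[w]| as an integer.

drop 0:k onto floor
drop 1:i onto floor
drop 2:h onto {0:k}
drop 3:i onto {1:i}
drop 4:l onto {0:k, 3:i}
drop 5:j onto {2:h, 4:l}
drop 6:h onto {5:j}
ground layer = {0:k, 1:i}
drop-orders for the pieces not yet dropped (sum over which currently-grounded one goes next):
  1 to go: {6} 1
  2 to go: {5,6} 1
  3 to go: {2,5,6} 1  {4,5,6} 1
  4 to go: {2,4,5,6} 2  {3,4,5,6} 1
  5 to go: {0,2,4,5,6} 2  {1,3,4,5,6} 1  {2,3,4,5,6} 3
  if 0:k drops first: 4 orders
  if 1:i drops first: 5 orders
heap linearizations: 9

9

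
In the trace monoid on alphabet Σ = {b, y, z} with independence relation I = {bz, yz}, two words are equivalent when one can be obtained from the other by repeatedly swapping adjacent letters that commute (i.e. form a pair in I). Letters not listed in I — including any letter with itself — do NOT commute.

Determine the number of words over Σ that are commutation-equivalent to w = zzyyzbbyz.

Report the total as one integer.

drop 0:z onto floor
drop 1:z onto {0:z}
drop 2:y onto floor
drop 3:y onto {2:y}
drop 4:z onto {1:z}
drop 5:b onto {3:y}
drop 6:b onto {5:b}
drop 7:y onto {6:b}
drop 8:z onto {4:z}
ground layer = {0:z, 2:y}
drop-orders for the pieces not yet dropped (sum over which currently-grounded one goes next):
  1 to go: {7} 1  {8} 1
  2 to go: {4,8} 1  {6,7} 1  {7,8} 2
  3 to go: {1,4,8} 1  {4,7,8} 3  {5,6,7} 1  {6,7,8} 3
  4 to go: {0,1,4,8} 1  {1,4,7,8} 4  {3,5,6,7} 1  {4,6,7,8} 6  {5,6,7,8} 4
  5 to go: {0,1,4,7,8} 5  {1,4,6,7,8} 10  {2,3,5,6,7} 1  {3,5,6,7,8} 5  {4,5,6,7,8} 10
  6 to go: {0,1,4,6,7,8} 15  {1,4,5,6,7,8} 20  {2,3,5,6,7,8} 6  {3,4,5,6,7,8} 15
  7 to go: {0,1,4,5,6,7,8} 35  {1,3,4,5,6,7,8} 35  {2,3,4,5,6,7,8} 21
  if 0:z drops first: 56 orders
  if 2:y drops first: 70 orders
heap linearizations: 126

126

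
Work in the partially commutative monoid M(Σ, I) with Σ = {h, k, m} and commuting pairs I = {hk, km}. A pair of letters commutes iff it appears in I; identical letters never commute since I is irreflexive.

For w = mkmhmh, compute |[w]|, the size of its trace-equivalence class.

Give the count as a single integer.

6

drop 0:m onto floor
drop 1:k onto floor
drop 2:m onto {0:m}
drop 3:h onto {2:m}
drop 4:m onto {3:h}
drop 5:h onto {4:m}
ground layer = {0:m, 1:k}
drop-orders for the pieces not yet dropped (sum over which currently-grounded one goes next):
  1 to go: {1} 1  {5} 1
  2 to go: {1,5} 2  {4,5} 1
  3 to go: {1,4,5} 3  {3,4,5} 1
  4 to go: {1,3,4,5} 4  {2,3,4,5} 1
  if 0:m drops first: 5 orders
  if 1:k drops first: 1 orders
heap linearizations: 6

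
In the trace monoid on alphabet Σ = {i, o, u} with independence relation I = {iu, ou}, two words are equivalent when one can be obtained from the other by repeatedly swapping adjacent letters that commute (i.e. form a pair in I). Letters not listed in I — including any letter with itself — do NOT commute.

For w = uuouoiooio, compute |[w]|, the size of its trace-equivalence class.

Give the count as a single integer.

piece 0:u — minimal
piece 1:u rests on {0:u}
piece 2:o — minimal
piece 3:u rests on {1:u}
piece 4:o rests on {2:o}
piece 5:i rests on {4:o}
piece 6:o rests on {5:i}
piece 7:o rests on {6:o}
piece 8:i rests on {7:o}
piece 9:o rests on {8:i}
minimal pieces: {0:u, 2:o}
ways to finish when only these pieces remain (= sum over removing one remaining piece with nothing left below it):
  1 left: {3}→1  {9}→1
  2 left: {1,3}→1  {3,9}→2  {8,9}→1
  3 left: {0,1,3}→1  {1,3,9}→3  {3,8,9}→3  {7,8,9}→1
  4 left: {0,1,3,9}→4  {1,3,8,9}→6  {3,7,8,9}→4  {6,7,8,9}→1
  5 left: {0,1,3,8,9}→10  {1,3,7,8,9}→10  {3,6,7,8,9}→5  {5,6,7,8,9}→1
  6 left: {0,1,3,7,8,9}→20  {1,3,6,7,8,9}→15  {3,5,6,7,8,9}→6  {4,5,6,7,8,9}→1
  7 left: {0,1,3,6,7,8,9}→35  {1,3,5,6,7,8,9}→21  {2,4,5,6,7,8,9}→1  {3,4,5,6,7,8,9}→7
  8 left: {0,1,3,5,6,7,8,9}→56  {1,3,4,5,6,7,8,9}→28  {2,3,4,5,6,7,8,9}→8
  placing 0:u first → 36 extensions
  placing 2:o first → 84 extensions
total linear extensions = 120

120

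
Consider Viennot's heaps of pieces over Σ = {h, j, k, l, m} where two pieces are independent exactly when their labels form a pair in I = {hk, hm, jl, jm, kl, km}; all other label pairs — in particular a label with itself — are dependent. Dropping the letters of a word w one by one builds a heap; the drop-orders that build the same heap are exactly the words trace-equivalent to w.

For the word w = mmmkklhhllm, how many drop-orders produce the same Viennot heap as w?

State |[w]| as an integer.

55

0(m) covers ∅
1(m) covers 0:m
2(m) covers 1:m
3(k) covers ∅
4(k) covers 3:k
5(l) covers 2:m
6(h) covers 5:l
7(h) covers 6:h
8(l) covers 7:h
9(l) covers 8:l
10(m) covers 9:l
floor of heap: 0:m, 3:k
completions by unplaced set U, small U first (add the entries for U minus each lowest piece of U):
  |U|=1: {4}:1  {10}:1
  |U|=2: {3,4}:1  {4,10}:2  {9,10}:1
  |U|=3: {3,4,10}:3  {4,9,10}:3  {8,9,10}:1
  |U|=4: {3,4,9,10}:6  {4,8,9,10}:4  {7,8,9,10}:1
  |U|=5: {3,4,8,9,10}:10  {4,7,8,9,10}:5  {6,7,8,9,10}:1
  |U|=6: {3,4,7,8,9,10}:15  {4,6,7,8,9,10}:6  {5,6,7,8,9,10}:1
  |U|=7: {2,5,6,7,8,9,10}:1  {3,4,6,7,8,9,10}:21  {4,5,6,7,8,9,10}:7
  |U|=8: {1,2,5,6,7,8,9,10}:1  {2,4,5,6,7,8,9,10}:8  {3,4,5,6,7,8,9,10}:28
  |U|=9: {0,1,2,5,6,7,8,9,10}:1  {1,2,4,5,6,7,8,9,10}:9  {2,3,4,5,6,7,8,9,10}:36
  start at 0(m): 45
  start at 3(k): 10
sum over floor = 55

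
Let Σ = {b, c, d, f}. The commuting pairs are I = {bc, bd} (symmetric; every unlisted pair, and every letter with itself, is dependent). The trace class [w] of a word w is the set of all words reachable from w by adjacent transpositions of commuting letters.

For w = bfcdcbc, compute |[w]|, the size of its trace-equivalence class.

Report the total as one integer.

piece 0:b — minimal
piece 1:f rests on {0:b}
piece 2:c rests on {1:f}
piece 3:d rests on {2:c}
piece 4:c rests on {3:d}
piece 5:b rests on {1:f}
piece 6:c rests on {4:c}
minimal pieces: {0:b}
ways to finish when only these pieces remain (= sum over removing one remaining piece with nothing left below it):
  1 left: {5}→1  {6}→1
  2 left: {4,6}→1  {5,6}→2
  3 left: {3,4,6}→1  {4,5,6}→3
  4 left: {2,3,4,6}→1  {3,4,5,6}→4
  5 left: {2,3,4,5,6}→5
  placing 0:b first → 5 extensions

5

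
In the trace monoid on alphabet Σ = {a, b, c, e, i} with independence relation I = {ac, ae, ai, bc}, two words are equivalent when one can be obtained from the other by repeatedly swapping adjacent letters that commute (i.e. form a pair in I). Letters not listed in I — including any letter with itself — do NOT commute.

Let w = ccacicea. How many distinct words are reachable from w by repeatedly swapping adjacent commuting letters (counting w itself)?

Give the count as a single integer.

piece 0:c — minimal
piece 1:c rests on {0:c}
piece 2:a — minimal
piece 3:c rests on {1:c}
piece 4:i rests on {3:c}
piece 5:c rests on {4:i}
piece 6:e rests on {5:c}
piece 7:a rests on {2:a}
minimal pieces: {0:c, 2:a}
ways to finish when only these pieces remain (= sum over removing one remaining piece with nothing left below it):
  1 left: {6}→1  {7}→1
  2 left: {2,7}→1  {5,6}→1  {6,7}→2
  3 left: {2,6,7}→3  {4,5,6}→1  {5,6,7}→3
  4 left: {2,5,6,7}→6  {3,4,5,6}→1  {4,5,6,7}→4
  5 left: {1,3,4,5,6}→1  {2,4,5,6,7}→10  {3,4,5,6,7}→5
  6 left: {0,1,3,4,5,6}→1  {1,3,4,5,6,7}→6  {2,3,4,5,6,7}→15
  placing 0:c first → 21 extensions
  placing 2:a first → 7 extensions
total linear extensions = 28

28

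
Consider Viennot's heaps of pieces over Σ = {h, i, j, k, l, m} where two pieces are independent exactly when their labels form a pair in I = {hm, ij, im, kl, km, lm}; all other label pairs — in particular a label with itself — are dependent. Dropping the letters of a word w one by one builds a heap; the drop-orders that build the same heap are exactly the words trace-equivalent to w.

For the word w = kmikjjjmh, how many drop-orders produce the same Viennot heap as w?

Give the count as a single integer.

#0=k has no predecessor
#1=m has no predecessor
#2=i depends on [0:k]
#3=k depends on [2:i]
#4=j depends on [1:m, 3:k]
#5=j depends on [4:j]
#6=j depends on [5:j]
#7=m depends on [6:j]
#8=h depends on [6:j]
sources: [0:k, 1:m]
N(rest) = Σ N(rest − s) over sources s of rest; N(one piece) = 1:
  size 1 → [7]=1  [8]=1
  size 2 → [7,8]=2
  size 3 → [6,7,8]=2
  size 4 → [5,6,7,8]=2
  size 5 → [4,5,6,7,8]=2
  size 6 → [1,4,5,6,7,8]=2  [3,4,5,6,7,8]=2
  size 7 → [1,3,4,5,6,7,8]=4  [2,3,4,5,6,7,8]=2
  first=0(k) contributes 6
  first=1(m) contributes 2
|[w]| = 8

8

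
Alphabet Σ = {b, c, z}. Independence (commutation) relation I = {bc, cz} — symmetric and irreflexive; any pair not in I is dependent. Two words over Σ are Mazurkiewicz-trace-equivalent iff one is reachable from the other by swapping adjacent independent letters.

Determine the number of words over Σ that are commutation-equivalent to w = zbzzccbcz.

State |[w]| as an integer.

drop 0:z onto floor
drop 1:b onto {0:z}
drop 2:z onto {1:b}
drop 3:z onto {2:z}
drop 4:c onto floor
drop 5:c onto {4:c}
drop 6:b onto {3:z}
drop 7:c onto {5:c}
drop 8:z onto {6:b}
ground layer = {0:z, 4:c}
drop-orders for the pieces not yet dropped (sum over which currently-grounded one goes next):
  1 to go: {7} 1  {8} 1
  2 to go: {5,7} 1  {6,8} 1  {7,8} 2
  3 to go: {3,6,8} 1  {4,5,7} 1  {5,7,8} 3  {6,7,8} 3
  4 to go: {2,3,6,8} 1  {3,6,7,8} 4  {4,5,7,8} 4  {5,6,7,8} 6
  5 to go: {1,2,3,6,8} 1  {2,3,6,7,8} 5  {3,5,6,7,8} 10  {4,5,6,7,8} 10
  6 to go: {0,1,2,3,6,8} 1  {1,2,3,6,7,8} 6  {2,3,5,6,7,8} 15  {3,4,5,6,7,8} 20
  7 to go: {0,1,2,3,6,7,8} 7  {1,2,3,5,6,7,8} 21  {2,3,4,5,6,7,8} 35
  if 0:z drops first: 56 orders
  if 4:c drops first: 28 orders
heap linearizations: 84

84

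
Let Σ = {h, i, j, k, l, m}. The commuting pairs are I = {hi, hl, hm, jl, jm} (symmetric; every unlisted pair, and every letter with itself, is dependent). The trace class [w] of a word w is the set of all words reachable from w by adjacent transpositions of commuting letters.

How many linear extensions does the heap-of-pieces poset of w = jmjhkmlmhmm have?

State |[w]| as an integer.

24

#0=j has no predecessor
#1=m has no predecessor
#2=j depends on [0:j]
#3=h depends on [2:j]
#4=k depends on [1:m, 3:h]
#5=m depends on [4:k]
#6=l depends on [5:m]
#7=m depends on [6:l]
#8=h depends on [4:k]
#9=m depends on [7:m]
#10=m depends on [9:m]
sources: [0:j, 1:m]
N(rest) = Σ N(rest − s) over sources s of rest; N(one piece) = 1:
  size 1 → [8]=1  [10]=1
  size 2 → [8,10]=2  [9,10]=1
  size 3 → [7,9,10]=1  [8,9,10]=3
  size 4 → [6,7,9,10]=1  [7,8,9,10]=4
  size 5 → [5,6,7,9,10]=1  [6,7,8,9,10]=5
  size 6 → [5,6,7,8,9,10]=6
  size 7 → [4,5,6,7,8,9,10]=6
  size 8 → [1,4,5,6,7,8,9,10]=6  [3,4,5,6,7,8,9,10]=6
  size 9 → [1,3,4,5,6,7,8,9,10]=12  [2,3,4,5,6,7,8,9,10]=6
  first=0(j) contributes 18
  first=1(m) contributes 6
|[w]| = 24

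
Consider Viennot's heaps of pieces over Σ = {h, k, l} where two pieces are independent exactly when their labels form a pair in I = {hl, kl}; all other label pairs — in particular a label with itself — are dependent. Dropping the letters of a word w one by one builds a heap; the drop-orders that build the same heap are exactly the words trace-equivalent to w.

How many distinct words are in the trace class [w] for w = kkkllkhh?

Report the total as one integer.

0(k) covers ∅
1(k) covers 0:k
2(k) covers 1:k
3(l) covers ∅
4(l) covers 3:l
5(k) covers 2:k
6(h) covers 5:k
7(h) covers 6:h
floor of heap: 0:k, 3:l
completions by unplaced set U, small U first (add the entries for U minus each lowest piece of U):
  |U|=1: {4}:1  {7}:1
  |U|=2: {3,4}:1  {4,7}:2  {6,7}:1
  |U|=3: {3,4,7}:3  {4,6,7}:3  {5,6,7}:1
  |U|=4: {2,5,6,7}:1  {3,4,6,7}:6  {4,5,6,7}:4
  |U|=5: {1,2,5,6,7}:1  {2,4,5,6,7}:5  {3,4,5,6,7}:10
  |U|=6: {0,1,2,5,6,7}:1  {1,2,4,5,6,7}:6  {2,3,4,5,6,7}:15
  start at 0(k): 21
  start at 3(l): 7
sum over floor = 28

28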